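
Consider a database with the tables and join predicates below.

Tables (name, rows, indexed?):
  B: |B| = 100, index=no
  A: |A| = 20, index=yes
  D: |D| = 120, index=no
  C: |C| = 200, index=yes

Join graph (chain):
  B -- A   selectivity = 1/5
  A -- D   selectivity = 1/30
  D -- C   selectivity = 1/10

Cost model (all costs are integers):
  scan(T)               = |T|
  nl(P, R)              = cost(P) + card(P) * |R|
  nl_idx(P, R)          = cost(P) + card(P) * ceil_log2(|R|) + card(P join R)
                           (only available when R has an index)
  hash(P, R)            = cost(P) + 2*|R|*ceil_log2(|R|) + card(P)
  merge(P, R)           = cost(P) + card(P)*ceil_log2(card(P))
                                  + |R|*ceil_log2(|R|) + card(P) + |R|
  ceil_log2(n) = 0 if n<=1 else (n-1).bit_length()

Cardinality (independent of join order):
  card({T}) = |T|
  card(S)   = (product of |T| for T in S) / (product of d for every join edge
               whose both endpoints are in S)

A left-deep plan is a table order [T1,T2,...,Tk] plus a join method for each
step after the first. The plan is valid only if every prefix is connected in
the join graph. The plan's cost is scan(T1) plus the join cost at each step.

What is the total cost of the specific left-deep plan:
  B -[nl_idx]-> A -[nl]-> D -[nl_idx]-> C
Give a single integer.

step 1: scan B: cost=100, card=100
step 2: join A via nl_idx
    card(P join A) = 100*20/(5) = 400
    cost = 100 + 100*5 + 400 = 1000
step 3: join D via nl
    card(P join D) = 400*120/(30) = 1600
    cost = 1000 + 400*120 = 49000
step 4: join C via nl_idx
    card(P join C) = 1600*200/(10) = 32000
    cost = 49000 + 1600*8 + 32000 = 93800

93800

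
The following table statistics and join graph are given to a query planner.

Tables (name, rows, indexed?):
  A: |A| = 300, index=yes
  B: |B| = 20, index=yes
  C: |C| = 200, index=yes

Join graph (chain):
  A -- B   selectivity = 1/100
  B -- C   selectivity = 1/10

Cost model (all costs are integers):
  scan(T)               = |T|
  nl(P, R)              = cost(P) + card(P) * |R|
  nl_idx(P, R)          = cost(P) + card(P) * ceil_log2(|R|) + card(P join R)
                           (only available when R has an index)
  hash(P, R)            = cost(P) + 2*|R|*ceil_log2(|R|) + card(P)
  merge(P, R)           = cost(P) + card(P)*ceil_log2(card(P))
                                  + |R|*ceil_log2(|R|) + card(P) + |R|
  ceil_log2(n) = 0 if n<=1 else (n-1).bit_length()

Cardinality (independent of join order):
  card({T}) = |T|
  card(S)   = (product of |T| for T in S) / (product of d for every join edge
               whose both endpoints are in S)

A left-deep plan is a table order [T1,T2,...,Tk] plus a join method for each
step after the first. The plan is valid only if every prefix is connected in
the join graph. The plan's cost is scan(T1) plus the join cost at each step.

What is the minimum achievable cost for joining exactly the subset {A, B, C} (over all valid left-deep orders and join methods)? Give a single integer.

1940

Selinger DP over subsets of {A,B,C}:
  {A}: scan cost=300, card=300
  {B}: scan cost=20, card=20
  {C}: scan cost=200, card=200
  {AB}: card=60; try (A,nl_idx)→260, (B,hash)→800, (B,nl_idx)→1860, (A,merge)→3140, (B,merge)→3420, (A,hash)→5440 …(+2); best=260 via (A,nl_idx)
  {BC}: card=400; try (C,nl_idx)→580, (B,hash)→600, (B,nl_idx)→1600, (C,merge)→1940, (B,merge)→2120, (C,hash)→3240 …(+2); best=580 via (C,nl_idx)
  {ABC}: card=1200; try (C,nl_idx)→1940, (C,merge)→2480, (C,hash)→3520, (A,nl_idx)→5380, (A,hash)→6380, (A,merge)→7580 …(+2); best=1940 via (C,nl_idx)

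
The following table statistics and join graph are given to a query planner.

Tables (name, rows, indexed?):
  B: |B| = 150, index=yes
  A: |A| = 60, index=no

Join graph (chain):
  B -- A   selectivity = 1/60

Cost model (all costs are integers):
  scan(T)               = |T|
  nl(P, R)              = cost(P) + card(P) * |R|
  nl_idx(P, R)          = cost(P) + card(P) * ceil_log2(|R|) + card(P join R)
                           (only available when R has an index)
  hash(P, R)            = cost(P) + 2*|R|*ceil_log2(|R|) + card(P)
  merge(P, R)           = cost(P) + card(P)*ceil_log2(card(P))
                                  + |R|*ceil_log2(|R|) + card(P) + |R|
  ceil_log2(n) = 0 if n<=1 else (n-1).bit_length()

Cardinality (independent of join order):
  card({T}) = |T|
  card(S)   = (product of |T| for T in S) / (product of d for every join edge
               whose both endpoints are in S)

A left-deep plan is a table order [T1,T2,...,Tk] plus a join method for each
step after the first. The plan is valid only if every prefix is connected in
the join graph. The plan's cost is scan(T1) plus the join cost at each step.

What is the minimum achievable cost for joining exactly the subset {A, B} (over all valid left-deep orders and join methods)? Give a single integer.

690

Selinger DP over subsets of {A,B}:
  {B}: scan cost=150, card=150
  {A}: scan cost=60, card=60
  {AB}: card=150; try (B,nl_idx)→690, (A,hash)→1020, (B,merge)→1830, (A,merge)→1920, (B,hash)→2520, (B,nl)→9060 …(+1); best=690 via (B,nl_idx)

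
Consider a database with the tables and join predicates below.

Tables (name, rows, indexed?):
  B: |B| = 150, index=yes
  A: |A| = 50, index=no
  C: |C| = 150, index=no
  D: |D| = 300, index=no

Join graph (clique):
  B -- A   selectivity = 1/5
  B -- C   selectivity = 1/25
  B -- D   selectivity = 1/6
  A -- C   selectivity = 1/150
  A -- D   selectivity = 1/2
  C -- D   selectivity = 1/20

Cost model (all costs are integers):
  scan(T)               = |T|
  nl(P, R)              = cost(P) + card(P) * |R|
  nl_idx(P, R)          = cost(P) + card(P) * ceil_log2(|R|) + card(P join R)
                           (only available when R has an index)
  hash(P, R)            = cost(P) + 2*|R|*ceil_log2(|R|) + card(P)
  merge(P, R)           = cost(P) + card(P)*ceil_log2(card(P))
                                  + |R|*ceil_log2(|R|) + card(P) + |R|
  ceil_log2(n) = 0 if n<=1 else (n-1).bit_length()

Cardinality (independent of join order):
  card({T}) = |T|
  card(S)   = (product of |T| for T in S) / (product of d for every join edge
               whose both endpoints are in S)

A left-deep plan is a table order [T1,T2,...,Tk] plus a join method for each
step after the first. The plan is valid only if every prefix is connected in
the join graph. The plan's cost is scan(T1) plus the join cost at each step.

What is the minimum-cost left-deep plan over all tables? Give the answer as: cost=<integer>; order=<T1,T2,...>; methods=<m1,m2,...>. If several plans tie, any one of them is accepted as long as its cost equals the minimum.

Selinger DP (subsets sized 1..n):
  {B}: scan cost=150, card=150
  {A}: scan cost=50, card=50
  {C}: scan cost=150, card=150
  {D}: scan cost=300, card=300
  {AB}: card=1500; try (A,hash)→900, (B,merge)→1750, (A,merge)→1850, (B,nl_idx)→1950, (B,hash)→2500, (B,nl)→7550 …(+1); best=900 via (A,hash)
  {BC}: card=900; try (B,nl_idx)→2250, (C,hash)→2700, (B,hash)→2700, (C,merge)→2850, (B,merge)→2850, (C,nl)→22650 …(+1); best=2250 via (B,nl_idx)
  {BD}: card=7500; try (B,hash)→3000, (D,merge)→4500, (B,merge)→4650, (D,hash)→5700, (B,nl_idx)→10200, (D,nl)→45150 …(+1); best=3000 via (B,hash)
  {AC}: card=50; try (A,hash)→900, (C,merge)→1750, (A,merge)→1850, (C,hash)→2500, (C,nl)→7550, (A,nl)→7650; best=900 via (A,hash)
  {AD}: card=7500; try (A,hash)→1200, (D,merge)→3400, (A,merge)→3650, (D,hash)→5500, (D,nl)→15050, (A,nl)→15300; best=1200 via (A,hash)
  {CD}: card=2250; try (C,hash)→3000, (D,merge)→4500, (C,merge)→4650, (D,hash)→5700, (D,nl)→45150, (C,nl)→45300; best=3000 via (C,hash)
  {ABC}: card=60; try (B,nl_idx)→1360, (B,merge)→2600, (B,hash)→3350, (A,hash)→3750, (C,hash)→4800, (B,nl)→8400 …(+4); best=1360 via (B,nl_idx)
  {ABD}: card=37500; try (D,hash)→7800, (B,hash)→11100, (A,hash)→11100, (D,merge)→21900, (B,nl_idx)→98700, (B,merge)→107550 …(+4); best=7800 via (D,hash)
  {BCD}: card=2250; try (B,hash)→7650, (D,hash)→8550, (C,hash)→12900, (D,merge)→15150, (B,nl_idx)→23250, (B,merge)→33600 …(+4); best=7650 via (B,hash)
  {ACD}: card=375; try (D,merge)→4250, (A,hash)→5850, (D,hash)→6350, (C,hash)→11100, (D,nl)→15900, (A,merge)→32600 …(+3); best=4250 via (D,merge)
  {ABCD}: card=75; try (D,merge)→4780, (D,hash)→6820, (B,hash)→7025, (B,nl_idx)→7325, (B,merge)→9350, (A,hash)→10500 …(+7); best=4780 via (D,merge)

cost=4780; order=C,A,B,D; methods=hash,nl_idx,merge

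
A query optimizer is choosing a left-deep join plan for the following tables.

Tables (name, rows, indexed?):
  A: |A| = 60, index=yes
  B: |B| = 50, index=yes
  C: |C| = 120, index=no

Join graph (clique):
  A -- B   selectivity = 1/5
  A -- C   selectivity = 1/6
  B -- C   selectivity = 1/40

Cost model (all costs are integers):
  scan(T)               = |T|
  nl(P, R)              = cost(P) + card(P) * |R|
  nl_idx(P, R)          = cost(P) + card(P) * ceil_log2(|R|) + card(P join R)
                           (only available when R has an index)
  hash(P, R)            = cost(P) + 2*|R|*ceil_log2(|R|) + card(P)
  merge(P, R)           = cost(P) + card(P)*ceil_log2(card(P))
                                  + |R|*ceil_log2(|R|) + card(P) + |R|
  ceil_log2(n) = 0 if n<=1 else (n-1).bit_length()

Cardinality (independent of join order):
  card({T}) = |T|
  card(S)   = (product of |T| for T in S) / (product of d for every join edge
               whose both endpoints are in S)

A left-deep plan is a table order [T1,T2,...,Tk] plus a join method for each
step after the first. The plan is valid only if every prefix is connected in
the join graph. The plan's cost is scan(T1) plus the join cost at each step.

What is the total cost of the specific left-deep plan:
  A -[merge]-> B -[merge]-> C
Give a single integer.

step 1: scan A: cost=60, card=60
step 2: join B via merge
    card(P join B) = 60*50/(5) = 600
    cost = 60 + 60*6 + 50*6 + 60 + 50 = 830
step 3: join C via merge
    card(P join C) = 600*120/(6*40) = 300
    cost = 830 + 600*10 + 120*7 + 600 + 120 = 8390

8390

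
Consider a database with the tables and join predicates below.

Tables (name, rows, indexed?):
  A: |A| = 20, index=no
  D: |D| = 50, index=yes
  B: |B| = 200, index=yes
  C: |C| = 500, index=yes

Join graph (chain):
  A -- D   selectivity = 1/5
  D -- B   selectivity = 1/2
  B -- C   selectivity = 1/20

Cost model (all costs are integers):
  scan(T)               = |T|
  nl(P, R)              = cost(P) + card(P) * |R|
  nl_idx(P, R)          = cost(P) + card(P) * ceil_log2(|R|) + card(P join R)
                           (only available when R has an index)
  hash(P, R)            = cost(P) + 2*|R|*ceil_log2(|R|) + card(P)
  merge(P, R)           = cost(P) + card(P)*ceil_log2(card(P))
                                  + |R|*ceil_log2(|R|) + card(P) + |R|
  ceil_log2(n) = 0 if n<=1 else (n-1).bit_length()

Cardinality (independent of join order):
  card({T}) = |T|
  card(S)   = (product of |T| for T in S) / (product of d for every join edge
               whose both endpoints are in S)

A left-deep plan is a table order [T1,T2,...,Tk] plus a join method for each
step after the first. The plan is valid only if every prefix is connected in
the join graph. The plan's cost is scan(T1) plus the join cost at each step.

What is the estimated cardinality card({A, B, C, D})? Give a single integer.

500000

Tables in S: A(20), B(200), C(500), D(50)
Edges inside S: A-D(d=5), D-B(d=2), B-C(d=20)
numerator = 20 * 200 * 500 * 50 = 100000000
denominator = 5 * 2 * 20 = 200
card(S) = 100000000 / 200 = 500000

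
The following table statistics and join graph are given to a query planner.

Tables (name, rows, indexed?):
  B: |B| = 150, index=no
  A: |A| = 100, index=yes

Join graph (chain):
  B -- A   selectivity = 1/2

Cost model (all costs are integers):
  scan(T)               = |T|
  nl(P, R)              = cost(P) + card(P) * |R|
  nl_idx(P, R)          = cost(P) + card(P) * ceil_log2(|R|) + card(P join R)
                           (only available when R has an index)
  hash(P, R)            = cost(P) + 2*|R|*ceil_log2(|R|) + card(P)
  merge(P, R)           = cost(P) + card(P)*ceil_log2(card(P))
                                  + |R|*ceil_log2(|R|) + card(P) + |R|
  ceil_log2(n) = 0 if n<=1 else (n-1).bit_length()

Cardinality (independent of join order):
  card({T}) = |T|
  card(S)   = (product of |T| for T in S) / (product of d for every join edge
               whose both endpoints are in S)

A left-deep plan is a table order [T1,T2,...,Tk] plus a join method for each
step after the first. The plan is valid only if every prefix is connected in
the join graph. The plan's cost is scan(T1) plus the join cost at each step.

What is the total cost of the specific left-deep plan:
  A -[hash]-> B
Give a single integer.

step 1: scan A: cost=100, card=100
step 2: join B via hash
    card(P join B) = 100*150/(2) = 7500
    cost = 100 + 2*150*8 + 100 = 2600

2600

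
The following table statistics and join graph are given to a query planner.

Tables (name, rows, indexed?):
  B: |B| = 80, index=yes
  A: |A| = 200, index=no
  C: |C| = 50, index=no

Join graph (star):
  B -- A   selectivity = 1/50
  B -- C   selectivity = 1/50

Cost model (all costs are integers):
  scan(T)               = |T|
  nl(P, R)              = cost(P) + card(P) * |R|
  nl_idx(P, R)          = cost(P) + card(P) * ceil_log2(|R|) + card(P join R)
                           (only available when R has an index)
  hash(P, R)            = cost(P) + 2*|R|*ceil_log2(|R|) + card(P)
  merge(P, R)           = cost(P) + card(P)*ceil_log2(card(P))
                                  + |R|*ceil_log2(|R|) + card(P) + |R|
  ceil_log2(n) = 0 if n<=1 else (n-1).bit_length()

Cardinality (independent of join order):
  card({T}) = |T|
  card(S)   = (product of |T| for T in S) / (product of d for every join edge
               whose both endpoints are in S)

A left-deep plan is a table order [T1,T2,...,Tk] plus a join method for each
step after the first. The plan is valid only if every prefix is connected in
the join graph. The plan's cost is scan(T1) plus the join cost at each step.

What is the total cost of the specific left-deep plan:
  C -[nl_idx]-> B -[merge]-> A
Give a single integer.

2920

step 1: scan C: cost=50, card=50
step 2: join B via nl_idx
    card(P join B) = 50*80/(50) = 80
    cost = 50 + 50*7 + 80 = 480
step 3: join A via merge
    card(P join A) = 80*200/(50) = 320
    cost = 480 + 80*7 + 200*8 + 80 + 200 = 2920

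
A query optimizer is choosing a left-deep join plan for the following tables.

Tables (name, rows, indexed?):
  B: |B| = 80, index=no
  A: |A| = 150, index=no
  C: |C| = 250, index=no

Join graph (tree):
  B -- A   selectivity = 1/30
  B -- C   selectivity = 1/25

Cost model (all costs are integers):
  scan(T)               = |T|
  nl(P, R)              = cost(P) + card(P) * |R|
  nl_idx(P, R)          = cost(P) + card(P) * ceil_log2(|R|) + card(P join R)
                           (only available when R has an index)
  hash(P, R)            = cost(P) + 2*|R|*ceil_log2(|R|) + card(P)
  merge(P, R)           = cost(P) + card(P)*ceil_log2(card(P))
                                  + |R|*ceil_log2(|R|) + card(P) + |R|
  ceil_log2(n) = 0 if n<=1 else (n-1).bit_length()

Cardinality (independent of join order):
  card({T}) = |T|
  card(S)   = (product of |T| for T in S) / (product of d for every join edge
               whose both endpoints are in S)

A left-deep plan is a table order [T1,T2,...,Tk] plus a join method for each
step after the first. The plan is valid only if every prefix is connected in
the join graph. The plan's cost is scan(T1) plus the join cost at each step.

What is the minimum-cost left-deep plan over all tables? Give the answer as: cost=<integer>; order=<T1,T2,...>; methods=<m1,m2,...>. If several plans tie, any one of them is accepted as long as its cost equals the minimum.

cost=4820; order=C,B,A; methods=hash,hash

Selinger DP (subsets sized 1..n):
  {B}: scan cost=80, card=80
  {A}: scan cost=150, card=150
  {C}: scan cost=250, card=250
  {AB}: card=400; try (B,hash)→1420, (A,merge)→2070, (B,merge)→2140, (A,hash)→2560, (A,nl)→12080, (B,nl)→12150; best=1420 via (B,hash)
  {BC}: card=800; try (B,hash)→1620, (C,merge)→2970, (B,merge)→3140, (C,hash)→4160, (C,nl)→20080, (B,nl)→20250; best=1620 via (B,hash)
  {ABC}: card=4000; try (A,hash)→4820, (C,hash)→5820, (C,merge)→7670, (A,merge)→11770, (C,nl)→101420, (A,nl)→121620; best=4820 via (A,hash)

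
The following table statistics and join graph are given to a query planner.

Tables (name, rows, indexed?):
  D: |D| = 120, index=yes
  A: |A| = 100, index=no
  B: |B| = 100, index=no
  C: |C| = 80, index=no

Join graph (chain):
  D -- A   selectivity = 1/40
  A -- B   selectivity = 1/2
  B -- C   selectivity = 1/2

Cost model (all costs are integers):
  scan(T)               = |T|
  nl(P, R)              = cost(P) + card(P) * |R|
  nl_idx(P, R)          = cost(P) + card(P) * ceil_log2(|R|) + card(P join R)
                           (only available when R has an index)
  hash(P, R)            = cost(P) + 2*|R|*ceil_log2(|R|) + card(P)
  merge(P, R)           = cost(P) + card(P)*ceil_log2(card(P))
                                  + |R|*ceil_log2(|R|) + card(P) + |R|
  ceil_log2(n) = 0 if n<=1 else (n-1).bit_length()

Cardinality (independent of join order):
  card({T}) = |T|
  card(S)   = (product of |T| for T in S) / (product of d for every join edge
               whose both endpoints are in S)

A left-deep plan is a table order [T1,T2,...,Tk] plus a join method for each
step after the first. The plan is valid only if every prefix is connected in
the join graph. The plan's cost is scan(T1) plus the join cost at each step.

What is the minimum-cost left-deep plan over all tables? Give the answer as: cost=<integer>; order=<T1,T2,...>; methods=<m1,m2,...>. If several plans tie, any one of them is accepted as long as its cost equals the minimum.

cost=18920; order=A,D,B,C; methods=nl_idx,hash,hash

Selinger DP (subsets sized 1..n):
  {D}: scan cost=120, card=120
  {A}: scan cost=100, card=100
  {B}: scan cost=100, card=100
  {C}: scan cost=80, card=80
  {AD}: card=300; try (D,nl_idx)→1100, (A,hash)→1640, (D,merge)→1860, (D,hash)→1880, (A,merge)→1880, (D,nl)→12100 …(+1); best=1100 via (D,nl_idx)
  {AB}: card=5000; try (B,hash)→1600, (A,hash)→1600, (B,merge)→1700, (A,merge)→1700, (B,nl)→10100, (A,nl)→10100; best=1600 via (B,hash)
  {BC}: card=4000; try (C,hash)→1320, (B,merge)→1520, (C,merge)→1540, (B,hash)→1560, (B,nl)→8080, (C,nl)→8100; best=1320 via (C,hash)
  {ABD}: card=15000; try (B,hash)→2800, (B,merge)→4900, (D,hash)→8280, (B,nl)→31100, (D,nl_idx)→51600, (D,merge)→72560 …(+1); best=2800 via (B,hash)
  {ABC}: card=200000; try (A,hash)→6720, (C,hash)→7720, (A,merge)→54120, (C,merge)→72240, (A,nl)→401320, (C,nl)→401600; best=6720 via (A,hash)
  {ABCD}: card=600000; try (C,hash)→18920, (D,hash)→208400, (C,merge)→228440, (C,nl)→1202800, (D,nl_idx)→2006720, (D,merge)→3807680 …(+1); best=18920 via (C,hash)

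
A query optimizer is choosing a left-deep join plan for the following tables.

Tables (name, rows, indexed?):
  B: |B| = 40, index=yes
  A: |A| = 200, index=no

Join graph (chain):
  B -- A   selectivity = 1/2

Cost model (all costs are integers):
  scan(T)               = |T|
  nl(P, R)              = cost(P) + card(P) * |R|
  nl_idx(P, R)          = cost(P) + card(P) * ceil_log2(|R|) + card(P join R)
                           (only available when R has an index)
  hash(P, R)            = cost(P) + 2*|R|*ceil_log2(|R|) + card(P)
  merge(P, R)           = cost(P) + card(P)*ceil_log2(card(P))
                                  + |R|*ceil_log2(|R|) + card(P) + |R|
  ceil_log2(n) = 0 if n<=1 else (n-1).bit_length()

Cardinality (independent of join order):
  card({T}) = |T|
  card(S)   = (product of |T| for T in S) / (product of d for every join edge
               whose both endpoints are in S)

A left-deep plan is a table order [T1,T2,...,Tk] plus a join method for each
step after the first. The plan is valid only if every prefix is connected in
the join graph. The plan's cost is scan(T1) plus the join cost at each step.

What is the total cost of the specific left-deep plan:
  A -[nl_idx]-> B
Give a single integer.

5400

step 1: scan A: cost=200, card=200
step 2: join B via nl_idx
    card(P join B) = 200*40/(2) = 4000
    cost = 200 + 200*6 + 4000 = 5400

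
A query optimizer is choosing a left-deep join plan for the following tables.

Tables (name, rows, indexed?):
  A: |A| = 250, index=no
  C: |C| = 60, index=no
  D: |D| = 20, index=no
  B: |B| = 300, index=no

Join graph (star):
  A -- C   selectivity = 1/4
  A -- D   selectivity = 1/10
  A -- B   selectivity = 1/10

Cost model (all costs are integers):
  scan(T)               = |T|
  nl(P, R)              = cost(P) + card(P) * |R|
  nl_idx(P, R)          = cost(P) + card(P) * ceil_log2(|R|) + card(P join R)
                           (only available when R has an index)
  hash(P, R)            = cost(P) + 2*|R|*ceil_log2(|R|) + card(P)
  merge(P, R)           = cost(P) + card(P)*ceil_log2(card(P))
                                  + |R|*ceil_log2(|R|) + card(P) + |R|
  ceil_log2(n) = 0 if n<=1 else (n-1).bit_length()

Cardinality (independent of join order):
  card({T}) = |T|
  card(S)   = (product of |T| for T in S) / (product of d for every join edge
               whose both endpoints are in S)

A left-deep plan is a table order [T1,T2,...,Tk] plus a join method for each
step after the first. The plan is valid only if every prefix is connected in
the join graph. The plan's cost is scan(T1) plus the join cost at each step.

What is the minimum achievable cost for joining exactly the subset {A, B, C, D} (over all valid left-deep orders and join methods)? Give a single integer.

14820

Selinger DP over subsets of {A,B,C,D}:
  {A}: scan cost=250, card=250
  {C}: scan cost=60, card=60
  {D}: scan cost=20, card=20
  {B}: scan cost=300, card=300
  {AC}: card=3750; try (C,hash)→1220, (A,merge)→2730, (C,merge)→2920, (A,hash)→4120, (A,nl)→15060, (C,nl)→15250; best=1220 via (C,hash)
  {AD}: card=500; try (D,hash)→700, (A,merge)→2390, (D,merge)→2620, (A,hash)→4040, (A,nl)→5020, (D,nl)→5250; best=700 via (D,hash)
  {AB}: card=7500; try (A,hash)→4600, (B,merge)→5500, (A,merge)→5550, (B,hash)→5900, (B,nl)→75250, (A,nl)→75300; best=4600 via (A,hash)
  {ACD}: card=7500; try (C,hash)→1920, (D,hash)→5170, (C,merge)→6120, (C,nl)→30700, (D,merge)→50090, (D,nl)→76220; best=1920 via (C,hash)
  {ABC}: card=112500; try (B,hash)→10370, (C,hash)→12820, (B,merge)→52970, (C,merge)→110020, (C,nl)→454600, (B,nl)→1126220; best=10370 via (B,hash)
  {ABD}: card=15000; try (B,hash)→6600, (B,merge)→8700, (D,hash)→12300, (D,merge)→109720, (B,nl)→150700, (D,nl)→154600; best=6600 via (B,hash)
  {ABCD}: card=225000; try (B,hash)→14820, (C,hash)→22320, (B,merge)→109920, (D,hash)→123070, (C,merge)→232020, (C,nl)→906600 …(+3); best=14820 via (B,hash)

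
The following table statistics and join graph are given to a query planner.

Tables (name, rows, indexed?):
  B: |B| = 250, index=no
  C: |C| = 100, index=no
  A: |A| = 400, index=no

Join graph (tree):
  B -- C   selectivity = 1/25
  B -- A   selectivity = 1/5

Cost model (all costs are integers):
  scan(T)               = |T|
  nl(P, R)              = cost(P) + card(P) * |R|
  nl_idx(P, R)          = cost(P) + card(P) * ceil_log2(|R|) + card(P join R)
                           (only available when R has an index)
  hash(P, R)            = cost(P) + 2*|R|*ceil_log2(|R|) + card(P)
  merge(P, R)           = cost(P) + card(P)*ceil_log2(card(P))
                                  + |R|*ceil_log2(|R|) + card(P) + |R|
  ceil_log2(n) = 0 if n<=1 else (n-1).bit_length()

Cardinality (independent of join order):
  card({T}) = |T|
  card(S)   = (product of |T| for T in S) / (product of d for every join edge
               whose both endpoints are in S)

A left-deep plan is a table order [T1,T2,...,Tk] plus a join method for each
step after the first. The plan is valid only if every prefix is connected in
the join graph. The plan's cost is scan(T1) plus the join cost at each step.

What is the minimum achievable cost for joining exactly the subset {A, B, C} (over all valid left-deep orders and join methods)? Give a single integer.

10100

Selinger DP over subsets of {A,B,C}:
  {B}: scan cost=250, card=250
  {C}: scan cost=100, card=100
  {A}: scan cost=400, card=400
  {BC}: card=1000; try (C,hash)→1900, (B,merge)→3150, (C,merge)→3300, (B,hash)→4200, (B,nl)→25100, (C,nl)→25250; best=1900 via (C,hash)
  {AB}: card=20000; try (B,hash)→4800, (A,merge)→6500, (B,merge)→6650, (A,hash)→7700, (A,nl)→100250, (B,nl)→100400; best=4800 via (B,hash)
  {ABC}: card=80000; try (A,hash)→10100, (A,merge)→16900, (C,hash)→26200, (C,merge)→325600, (A,nl)→401900, (C,nl)→2004800; best=10100 via (A,hash)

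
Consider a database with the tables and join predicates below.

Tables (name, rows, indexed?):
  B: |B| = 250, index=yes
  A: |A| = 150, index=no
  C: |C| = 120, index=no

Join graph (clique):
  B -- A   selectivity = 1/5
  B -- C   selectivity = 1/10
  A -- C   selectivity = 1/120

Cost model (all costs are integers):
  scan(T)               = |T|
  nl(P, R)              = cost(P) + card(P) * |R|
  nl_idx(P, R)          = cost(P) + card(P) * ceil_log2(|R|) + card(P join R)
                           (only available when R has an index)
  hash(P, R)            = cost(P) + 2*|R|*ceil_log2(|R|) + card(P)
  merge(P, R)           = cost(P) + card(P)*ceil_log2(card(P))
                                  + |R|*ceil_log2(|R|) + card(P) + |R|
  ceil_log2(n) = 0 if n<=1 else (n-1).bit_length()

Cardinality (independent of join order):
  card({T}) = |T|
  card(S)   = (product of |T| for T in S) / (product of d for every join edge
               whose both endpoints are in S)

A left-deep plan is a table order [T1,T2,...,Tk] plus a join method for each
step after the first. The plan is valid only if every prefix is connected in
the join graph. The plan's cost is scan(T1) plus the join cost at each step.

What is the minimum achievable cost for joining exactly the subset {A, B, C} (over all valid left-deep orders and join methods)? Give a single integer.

3930

Selinger DP over subsets of {A,B,C}:
  {B}: scan cost=250, card=250
  {A}: scan cost=150, card=150
  {C}: scan cost=120, card=120
  {AB}: card=7500; try (A,hash)→2900, (B,merge)→3750, (A,merge)→3850, (B,hash)→4300, (B,nl_idx)→8850, (B,nl)→37650 …(+1); best=2900 via (A,hash)
  {BC}: card=3000; try (C,hash)→2180, (B,merge)→3330, (C,merge)→3460, (B,nl_idx)→4080, (B,hash)→4240, (B,nl)→30120 …(+1); best=2180 via (C,hash)
  {AC}: card=150; try (C,hash)→1980, (A,merge)→2430, (C,merge)→2460, (A,hash)→2640, (A,nl)→18120, (C,nl)→18150; best=1980 via (C,hash)
  {ABC}: card=750; try (B,nl_idx)→3930, (B,merge)→5580, (B,hash)→6130, (A,hash)→7580, (C,hash)→12080, (B,nl)→39480 …(+4); best=3930 via (B,nl_idx)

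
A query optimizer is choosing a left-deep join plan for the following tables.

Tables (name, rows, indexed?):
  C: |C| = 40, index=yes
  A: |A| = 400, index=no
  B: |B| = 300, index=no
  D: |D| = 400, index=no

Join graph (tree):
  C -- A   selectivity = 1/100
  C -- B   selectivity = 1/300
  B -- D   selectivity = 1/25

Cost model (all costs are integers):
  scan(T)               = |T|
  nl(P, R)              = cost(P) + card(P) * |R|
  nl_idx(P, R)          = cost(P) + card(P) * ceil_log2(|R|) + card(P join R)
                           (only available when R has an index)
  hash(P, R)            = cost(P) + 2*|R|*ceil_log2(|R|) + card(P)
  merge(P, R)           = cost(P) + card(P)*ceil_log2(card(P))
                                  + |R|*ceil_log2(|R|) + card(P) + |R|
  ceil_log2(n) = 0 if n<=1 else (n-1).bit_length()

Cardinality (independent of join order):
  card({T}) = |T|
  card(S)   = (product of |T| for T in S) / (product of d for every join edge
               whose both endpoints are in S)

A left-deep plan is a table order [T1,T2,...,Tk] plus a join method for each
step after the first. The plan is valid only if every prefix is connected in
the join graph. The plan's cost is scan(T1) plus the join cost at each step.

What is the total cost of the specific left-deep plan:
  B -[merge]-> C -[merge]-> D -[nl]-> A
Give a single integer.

step 1: scan B: cost=300, card=300
step 2: join C via merge
    card(P join C) = 300*40/(300) = 40
    cost = 300 + 300*9 + 40*6 + 300 + 40 = 3580
step 3: join D via merge
    card(P join D) = 40*400/(25) = 640
    cost = 3580 + 40*6 + 400*9 + 40 + 400 = 7860
step 4: join A via nl
    card(P join A) = 640*400/(100) = 2560
    cost = 7860 + 640*400 = 263860

263860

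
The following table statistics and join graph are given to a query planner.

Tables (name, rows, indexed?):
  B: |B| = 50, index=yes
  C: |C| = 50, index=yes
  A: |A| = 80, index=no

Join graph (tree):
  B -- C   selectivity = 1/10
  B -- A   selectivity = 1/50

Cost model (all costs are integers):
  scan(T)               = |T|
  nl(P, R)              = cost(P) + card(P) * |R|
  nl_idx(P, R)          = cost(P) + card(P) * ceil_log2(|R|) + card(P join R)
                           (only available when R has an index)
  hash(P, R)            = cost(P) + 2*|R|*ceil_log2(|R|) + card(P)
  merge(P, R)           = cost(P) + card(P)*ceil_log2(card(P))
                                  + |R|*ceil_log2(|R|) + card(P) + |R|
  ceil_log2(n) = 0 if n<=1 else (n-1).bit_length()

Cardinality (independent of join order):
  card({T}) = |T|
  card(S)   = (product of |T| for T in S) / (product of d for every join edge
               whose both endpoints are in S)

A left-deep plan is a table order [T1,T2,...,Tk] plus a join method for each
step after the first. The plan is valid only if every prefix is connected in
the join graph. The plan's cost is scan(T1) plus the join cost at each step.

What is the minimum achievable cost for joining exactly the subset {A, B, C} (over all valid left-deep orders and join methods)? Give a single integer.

Selinger DP over subsets of {A,B,C}:
  {B}: scan cost=50, card=50
  {C}: scan cost=50, card=50
  {A}: scan cost=80, card=80
  {BC}: card=250; try (C,nl_idx)→600, (B,nl_idx)→600, (C,hash)→700, (B,hash)→700, (C,merge)→750, (B,merge)→750 …(+2); best=600 via (C,nl_idx)
  {AB}: card=80; try (B,nl_idx)→640, (B,hash)→760, (A,merge)→1040, (B,merge)→1070, (A,hash)→1220, (A,nl)→4050 …(+1); best=640 via (B,nl_idx)
  {ABC}: card=400; try (C,hash)→1320, (C,nl_idx)→1520, (C,merge)→1630, (A,hash)→1970, (A,merge)→3490, (C,nl)→4640 …(+1); best=1320 via (C,hash)

1320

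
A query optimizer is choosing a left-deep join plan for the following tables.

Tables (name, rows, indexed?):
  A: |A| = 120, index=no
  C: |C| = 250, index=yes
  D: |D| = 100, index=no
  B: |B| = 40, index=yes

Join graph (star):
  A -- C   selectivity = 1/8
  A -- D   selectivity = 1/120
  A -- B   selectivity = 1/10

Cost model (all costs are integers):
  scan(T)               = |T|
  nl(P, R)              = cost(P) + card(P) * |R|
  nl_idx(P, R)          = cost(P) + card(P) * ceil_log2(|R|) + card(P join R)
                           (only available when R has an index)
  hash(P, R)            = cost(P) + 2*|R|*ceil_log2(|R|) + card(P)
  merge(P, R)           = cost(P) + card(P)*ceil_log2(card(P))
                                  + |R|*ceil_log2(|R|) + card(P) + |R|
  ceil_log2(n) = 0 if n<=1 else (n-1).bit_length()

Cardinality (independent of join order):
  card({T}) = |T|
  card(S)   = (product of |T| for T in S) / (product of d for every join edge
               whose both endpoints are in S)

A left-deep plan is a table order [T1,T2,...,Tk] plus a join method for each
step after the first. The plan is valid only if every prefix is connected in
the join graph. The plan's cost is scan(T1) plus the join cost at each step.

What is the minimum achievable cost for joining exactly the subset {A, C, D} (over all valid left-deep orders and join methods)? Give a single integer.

4690

Selinger DP over subsets of {A,C,D}:
  {A}: scan cost=120, card=120
  {C}: scan cost=250, card=250
  {D}: scan cost=100, card=100
  {AC}: card=3750; try (A,hash)→2180, (C,merge)→3330, (A,merge)→3460, (C,hash)→4240, (C,nl_idx)→4830, (C,nl)→30120 …(+1); best=2180 via (A,hash)
  {AD}: card=100; try (D,hash)→1640, (A,merge)→1860, (D,merge)→1880, (A,hash)→1880, (A,nl)→12100, (D,nl)→12120; best=1640 via (D,hash)
  {ACD}: card=3125; try (C,merge)→4690, (C,nl_idx)→5565, (C,hash)→5740, (D,hash)→7330, (C,nl)→26640, (D,merge)→51730 …(+1); best=4690 via (C,merge)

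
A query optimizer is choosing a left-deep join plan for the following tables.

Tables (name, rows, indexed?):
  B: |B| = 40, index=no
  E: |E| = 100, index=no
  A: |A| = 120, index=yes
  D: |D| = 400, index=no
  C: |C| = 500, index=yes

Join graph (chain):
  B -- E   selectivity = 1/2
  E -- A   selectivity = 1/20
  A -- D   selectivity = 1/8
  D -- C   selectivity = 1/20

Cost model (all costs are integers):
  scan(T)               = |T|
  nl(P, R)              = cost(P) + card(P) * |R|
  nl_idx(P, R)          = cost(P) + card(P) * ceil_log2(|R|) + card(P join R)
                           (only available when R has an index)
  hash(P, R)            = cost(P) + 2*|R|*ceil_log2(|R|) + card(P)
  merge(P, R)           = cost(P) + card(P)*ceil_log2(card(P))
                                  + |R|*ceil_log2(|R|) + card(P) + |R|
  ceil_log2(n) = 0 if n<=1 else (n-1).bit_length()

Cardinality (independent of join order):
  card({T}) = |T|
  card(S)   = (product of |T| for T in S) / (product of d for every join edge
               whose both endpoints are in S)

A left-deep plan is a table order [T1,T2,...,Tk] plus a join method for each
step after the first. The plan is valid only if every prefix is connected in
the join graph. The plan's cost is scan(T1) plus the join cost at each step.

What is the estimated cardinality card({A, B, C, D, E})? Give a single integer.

Tables in S: A(120), B(40), C(500), D(400), E(100)
Edges inside S: B-E(d=2), E-A(d=20), A-D(d=8), D-C(d=20)
numerator = 120 * 40 * 500 * 400 * 100 = 96000000000
denominator = 2 * 20 * 8 * 20 = 6400
card(S) = 96000000000 / 6400 = 15000000

15000000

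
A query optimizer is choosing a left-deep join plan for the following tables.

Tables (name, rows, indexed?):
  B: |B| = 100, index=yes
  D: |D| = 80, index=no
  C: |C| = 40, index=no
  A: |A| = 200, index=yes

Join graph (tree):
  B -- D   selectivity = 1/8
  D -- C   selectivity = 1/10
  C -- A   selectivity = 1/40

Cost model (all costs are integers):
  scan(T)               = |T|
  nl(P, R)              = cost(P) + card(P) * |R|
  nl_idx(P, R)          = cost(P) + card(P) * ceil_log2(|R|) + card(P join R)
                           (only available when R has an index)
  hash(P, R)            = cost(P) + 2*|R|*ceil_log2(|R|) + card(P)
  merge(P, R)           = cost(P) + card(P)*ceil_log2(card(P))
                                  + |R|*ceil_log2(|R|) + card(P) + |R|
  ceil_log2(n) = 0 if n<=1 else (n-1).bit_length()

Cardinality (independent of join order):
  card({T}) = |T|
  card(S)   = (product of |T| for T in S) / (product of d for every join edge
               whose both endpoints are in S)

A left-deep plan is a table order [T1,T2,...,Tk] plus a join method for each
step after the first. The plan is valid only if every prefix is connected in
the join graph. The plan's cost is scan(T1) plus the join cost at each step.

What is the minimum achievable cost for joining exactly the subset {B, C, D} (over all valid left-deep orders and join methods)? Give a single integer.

2360

Selinger DP over subsets of {B,C,D}:
  {B}: scan cost=100, card=100
  {D}: scan cost=80, card=80
  {C}: scan cost=40, card=40
  {BD}: card=1000; try (D,hash)→1320, (B,merge)→1520, (D,merge)→1540, (B,hash)→1560, (B,nl_idx)→1640, (B,nl)→8080 …(+1); best=1320 via (D,hash)
  {CD}: card=320; try (C,hash)→640, (D,merge)→960, (C,merge)→1000, (D,hash)→1200, (D,nl)→3240, (C,nl)→3280; best=640 via (C,hash)
  {BCD}: card=4000; try (B,hash)→2360, (C,hash)→2800, (B,merge)→4640, (B,nl_idx)→6880, (C,merge)→12600, (B,nl)→32640 …(+1); best=2360 via (B,hash)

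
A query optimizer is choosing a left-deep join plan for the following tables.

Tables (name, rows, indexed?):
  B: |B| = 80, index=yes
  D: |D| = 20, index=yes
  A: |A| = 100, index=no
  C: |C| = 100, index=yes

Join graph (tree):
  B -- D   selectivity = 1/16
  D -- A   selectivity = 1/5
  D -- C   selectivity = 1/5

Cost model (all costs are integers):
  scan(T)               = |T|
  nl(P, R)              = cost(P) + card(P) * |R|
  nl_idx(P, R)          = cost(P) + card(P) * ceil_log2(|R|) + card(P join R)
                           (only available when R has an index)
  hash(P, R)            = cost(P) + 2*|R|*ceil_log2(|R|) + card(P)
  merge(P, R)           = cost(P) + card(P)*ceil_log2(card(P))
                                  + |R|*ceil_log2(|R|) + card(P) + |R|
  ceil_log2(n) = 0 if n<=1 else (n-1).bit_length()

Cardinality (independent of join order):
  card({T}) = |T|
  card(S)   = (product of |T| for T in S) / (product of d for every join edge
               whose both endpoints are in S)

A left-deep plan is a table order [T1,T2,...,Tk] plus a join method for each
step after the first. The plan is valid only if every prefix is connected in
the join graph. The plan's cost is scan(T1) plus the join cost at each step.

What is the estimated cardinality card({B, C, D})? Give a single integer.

2000

Tables in S: B(80), C(100), D(20)
Edges inside S: B-D(d=16), D-C(d=5)
numerator = 80 * 100 * 20 = 160000
denominator = 16 * 5 = 80
card(S) = 160000 / 80 = 2000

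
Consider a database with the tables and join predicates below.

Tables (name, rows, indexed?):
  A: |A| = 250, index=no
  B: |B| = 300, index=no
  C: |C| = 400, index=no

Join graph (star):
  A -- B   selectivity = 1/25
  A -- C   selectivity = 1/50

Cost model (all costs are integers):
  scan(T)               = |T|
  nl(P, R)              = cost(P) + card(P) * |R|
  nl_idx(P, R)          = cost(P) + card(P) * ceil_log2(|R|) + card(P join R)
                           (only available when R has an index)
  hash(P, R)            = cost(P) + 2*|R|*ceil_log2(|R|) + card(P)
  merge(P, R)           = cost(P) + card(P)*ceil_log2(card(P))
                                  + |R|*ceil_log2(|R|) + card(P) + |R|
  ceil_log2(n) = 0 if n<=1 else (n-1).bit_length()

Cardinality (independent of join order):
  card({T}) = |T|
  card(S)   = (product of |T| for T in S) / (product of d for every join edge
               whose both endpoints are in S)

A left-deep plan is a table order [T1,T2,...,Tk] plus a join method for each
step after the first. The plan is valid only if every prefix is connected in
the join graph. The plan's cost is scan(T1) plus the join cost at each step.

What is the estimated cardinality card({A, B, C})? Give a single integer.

24000

Tables in S: A(250), B(300), C(400)
Edges inside S: A-B(d=25), A-C(d=50)
numerator = 250 * 300 * 400 = 30000000
denominator = 25 * 50 = 1250
card(S) = 30000000 / 1250 = 24000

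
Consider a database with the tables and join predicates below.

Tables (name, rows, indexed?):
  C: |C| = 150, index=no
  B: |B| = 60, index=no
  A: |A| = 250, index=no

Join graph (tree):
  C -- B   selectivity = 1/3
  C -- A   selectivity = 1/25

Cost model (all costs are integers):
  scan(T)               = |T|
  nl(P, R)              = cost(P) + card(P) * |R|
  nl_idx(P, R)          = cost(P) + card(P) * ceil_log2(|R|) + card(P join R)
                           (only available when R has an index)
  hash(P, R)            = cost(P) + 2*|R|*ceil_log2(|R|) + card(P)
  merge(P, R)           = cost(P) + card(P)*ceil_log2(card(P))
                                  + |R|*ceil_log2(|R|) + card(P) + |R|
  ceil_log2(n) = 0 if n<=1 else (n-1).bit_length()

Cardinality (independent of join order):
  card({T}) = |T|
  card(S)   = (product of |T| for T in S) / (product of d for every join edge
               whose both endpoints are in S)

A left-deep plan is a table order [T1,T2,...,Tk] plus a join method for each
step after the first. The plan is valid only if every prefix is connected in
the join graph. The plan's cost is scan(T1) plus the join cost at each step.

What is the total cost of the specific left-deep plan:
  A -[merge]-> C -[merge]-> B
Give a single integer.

22270

step 1: scan A: cost=250, card=250
step 2: join C via merge
    card(P join C) = 250*150/(25) = 1500
    cost = 250 + 250*8 + 150*8 + 250 + 150 = 3850
step 3: join B via merge
    card(P join B) = 1500*60/(3) = 30000
    cost = 3850 + 1500*11 + 60*6 + 1500 + 60 = 22270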